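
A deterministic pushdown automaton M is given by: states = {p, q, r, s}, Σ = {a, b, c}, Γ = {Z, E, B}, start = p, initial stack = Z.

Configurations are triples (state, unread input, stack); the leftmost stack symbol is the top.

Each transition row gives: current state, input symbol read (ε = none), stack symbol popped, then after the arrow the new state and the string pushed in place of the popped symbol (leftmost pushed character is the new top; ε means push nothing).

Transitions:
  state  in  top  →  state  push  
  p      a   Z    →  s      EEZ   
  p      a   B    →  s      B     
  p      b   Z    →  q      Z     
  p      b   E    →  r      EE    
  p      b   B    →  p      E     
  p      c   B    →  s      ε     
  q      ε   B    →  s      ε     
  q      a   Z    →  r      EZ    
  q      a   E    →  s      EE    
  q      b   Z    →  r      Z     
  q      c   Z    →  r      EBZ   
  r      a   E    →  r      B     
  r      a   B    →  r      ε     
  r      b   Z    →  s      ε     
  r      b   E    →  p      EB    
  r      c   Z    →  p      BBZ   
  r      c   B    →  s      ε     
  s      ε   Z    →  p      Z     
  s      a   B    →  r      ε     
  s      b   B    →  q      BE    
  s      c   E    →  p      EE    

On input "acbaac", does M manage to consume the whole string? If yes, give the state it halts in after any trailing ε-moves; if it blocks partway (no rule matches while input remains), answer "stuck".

stuck

(p, acbaac, Z) ⊢ (s, cbaac, EEZ) ⊢ (p, baac, EEEZ) ⊢ (r, aac, EEEEZ) ⊢ (r, ac, BEEEZ) ⊢ (r, c, EEEZ)
No transition for (r, c, top E); M blocks with input c remaining.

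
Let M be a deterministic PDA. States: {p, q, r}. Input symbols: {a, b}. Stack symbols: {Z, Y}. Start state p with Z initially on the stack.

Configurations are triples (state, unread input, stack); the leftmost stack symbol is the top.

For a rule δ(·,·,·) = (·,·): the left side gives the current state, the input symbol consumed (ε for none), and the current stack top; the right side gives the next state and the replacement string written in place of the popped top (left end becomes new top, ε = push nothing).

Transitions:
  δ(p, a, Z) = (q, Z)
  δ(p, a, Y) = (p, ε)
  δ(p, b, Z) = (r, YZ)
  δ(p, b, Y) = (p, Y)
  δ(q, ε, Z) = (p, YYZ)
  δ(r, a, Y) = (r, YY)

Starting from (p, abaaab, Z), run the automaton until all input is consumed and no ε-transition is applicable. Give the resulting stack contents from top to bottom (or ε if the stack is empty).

(p, abaaab, Z)
  read a, top Z: go to q, push Z → (q, baaab, Z)
  ε-move, top Z: go to p, push YYZ → (p, baaab, YYZ)
  read b, top Y: go to p, push Y → (p, aaab, YYZ)
  read a, top Y: go to p, push ε → (p, aab, YZ)
  read a, top Y: go to p, push ε → (p, ab, Z)
  read a, top Z: go to q, push Z → (q, b, Z)
  ε-move, top Z: go to p, push YYZ → (p, b, YYZ)
  read b, top Y: go to p, push Y → (p, ε, YYZ)
All input consumed in state p with stack YYZ.

YYZ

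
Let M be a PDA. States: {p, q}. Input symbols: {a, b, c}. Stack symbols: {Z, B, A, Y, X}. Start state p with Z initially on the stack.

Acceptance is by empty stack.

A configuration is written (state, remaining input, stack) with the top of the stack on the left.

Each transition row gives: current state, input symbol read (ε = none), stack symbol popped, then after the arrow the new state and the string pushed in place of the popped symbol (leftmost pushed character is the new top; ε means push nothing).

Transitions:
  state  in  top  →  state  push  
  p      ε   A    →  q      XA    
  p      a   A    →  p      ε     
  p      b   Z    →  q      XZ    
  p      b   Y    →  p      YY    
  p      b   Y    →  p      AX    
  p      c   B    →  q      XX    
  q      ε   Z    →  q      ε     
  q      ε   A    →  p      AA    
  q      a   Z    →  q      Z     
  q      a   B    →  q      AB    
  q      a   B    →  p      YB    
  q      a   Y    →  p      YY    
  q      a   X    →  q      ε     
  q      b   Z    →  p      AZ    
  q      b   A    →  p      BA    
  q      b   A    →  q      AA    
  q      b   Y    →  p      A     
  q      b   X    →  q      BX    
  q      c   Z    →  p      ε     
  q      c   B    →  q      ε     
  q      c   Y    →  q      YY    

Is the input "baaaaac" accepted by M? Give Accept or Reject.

One accepting computation: (p, baaaaac, Z) ⊢ (q, aaaaac, XZ) ⊢ (q, aaaac, Z) ⊢ (q, aaac, Z) ⊢ (q, aac, Z) ⊢ (q, ac, Z) ⊢ (q, c, Z) ⊢ (p, ε, ε)
All input consumed and the stack is empty.

Accept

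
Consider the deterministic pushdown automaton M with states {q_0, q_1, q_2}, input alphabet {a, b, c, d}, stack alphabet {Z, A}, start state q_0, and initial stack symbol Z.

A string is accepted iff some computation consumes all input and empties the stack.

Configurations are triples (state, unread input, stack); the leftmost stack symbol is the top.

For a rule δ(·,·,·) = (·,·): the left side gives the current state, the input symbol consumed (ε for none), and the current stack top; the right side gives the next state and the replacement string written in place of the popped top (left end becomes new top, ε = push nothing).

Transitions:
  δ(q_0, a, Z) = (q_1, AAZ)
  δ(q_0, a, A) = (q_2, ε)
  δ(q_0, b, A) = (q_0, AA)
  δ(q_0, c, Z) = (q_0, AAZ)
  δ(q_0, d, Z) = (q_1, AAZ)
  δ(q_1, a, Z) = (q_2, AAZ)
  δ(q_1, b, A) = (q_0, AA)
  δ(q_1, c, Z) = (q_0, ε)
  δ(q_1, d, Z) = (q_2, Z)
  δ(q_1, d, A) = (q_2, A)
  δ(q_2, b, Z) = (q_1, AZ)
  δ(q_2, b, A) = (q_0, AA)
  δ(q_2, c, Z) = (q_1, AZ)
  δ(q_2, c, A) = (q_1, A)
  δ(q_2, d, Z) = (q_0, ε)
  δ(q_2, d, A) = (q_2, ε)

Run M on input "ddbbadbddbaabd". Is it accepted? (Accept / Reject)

Reject

(q_0, ddbbadbddbaabd, Z)
  read d, top Z: go to q_1, push AAZ → (q_1, dbbadbddbaabd, AAZ)
  read d, top A: go to q_2, push A → (q_2, bbadbddbaabd, AAZ)
  read b, top A: go to q_0, push AA → (q_0, badbddbaabd, AAAZ)
  read b, top A: go to q_0, push AA → (q_0, adbddbaabd, AAAAZ)
  read a, top A: go to q_2, push ε → (q_2, dbddbaabd, AAAZ)
  read d, top A: go to q_2, push ε → (q_2, bddbaabd, AAZ)
  read b, top A: go to q_0, push AA → (q_0, ddbaabd, AAAZ)
No transition applies at (q_0, ddbaabd, AAAZ); input not fully consumed.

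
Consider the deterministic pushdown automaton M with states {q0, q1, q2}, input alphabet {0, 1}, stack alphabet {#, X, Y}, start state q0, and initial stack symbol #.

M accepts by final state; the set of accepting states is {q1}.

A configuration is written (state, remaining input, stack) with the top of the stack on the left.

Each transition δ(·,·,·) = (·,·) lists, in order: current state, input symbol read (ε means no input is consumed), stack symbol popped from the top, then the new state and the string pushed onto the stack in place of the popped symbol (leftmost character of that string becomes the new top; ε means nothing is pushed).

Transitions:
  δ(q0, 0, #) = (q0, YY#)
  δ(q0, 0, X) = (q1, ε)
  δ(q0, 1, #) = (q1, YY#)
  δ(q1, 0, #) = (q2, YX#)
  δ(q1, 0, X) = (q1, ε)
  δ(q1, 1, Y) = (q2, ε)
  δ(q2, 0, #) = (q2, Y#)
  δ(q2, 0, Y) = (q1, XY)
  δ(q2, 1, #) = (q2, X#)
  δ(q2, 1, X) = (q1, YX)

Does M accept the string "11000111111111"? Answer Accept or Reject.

(q0, 11000111111111, #)
  read 1, top #: go to q1, push YY# → (q1, 1000111111111, YY#)
  read 1, top Y: go to q2, push ε → (q2, 000111111111, Y#)
  read 0, top Y: go to q1, push XY → (q1, 00111111111, XY#)
  read 0, top X: go to q1, push ε → (q1, 0111111111, Y#)
No transition applies at (q1, 0111111111, Y#); input not fully consumed.

Reject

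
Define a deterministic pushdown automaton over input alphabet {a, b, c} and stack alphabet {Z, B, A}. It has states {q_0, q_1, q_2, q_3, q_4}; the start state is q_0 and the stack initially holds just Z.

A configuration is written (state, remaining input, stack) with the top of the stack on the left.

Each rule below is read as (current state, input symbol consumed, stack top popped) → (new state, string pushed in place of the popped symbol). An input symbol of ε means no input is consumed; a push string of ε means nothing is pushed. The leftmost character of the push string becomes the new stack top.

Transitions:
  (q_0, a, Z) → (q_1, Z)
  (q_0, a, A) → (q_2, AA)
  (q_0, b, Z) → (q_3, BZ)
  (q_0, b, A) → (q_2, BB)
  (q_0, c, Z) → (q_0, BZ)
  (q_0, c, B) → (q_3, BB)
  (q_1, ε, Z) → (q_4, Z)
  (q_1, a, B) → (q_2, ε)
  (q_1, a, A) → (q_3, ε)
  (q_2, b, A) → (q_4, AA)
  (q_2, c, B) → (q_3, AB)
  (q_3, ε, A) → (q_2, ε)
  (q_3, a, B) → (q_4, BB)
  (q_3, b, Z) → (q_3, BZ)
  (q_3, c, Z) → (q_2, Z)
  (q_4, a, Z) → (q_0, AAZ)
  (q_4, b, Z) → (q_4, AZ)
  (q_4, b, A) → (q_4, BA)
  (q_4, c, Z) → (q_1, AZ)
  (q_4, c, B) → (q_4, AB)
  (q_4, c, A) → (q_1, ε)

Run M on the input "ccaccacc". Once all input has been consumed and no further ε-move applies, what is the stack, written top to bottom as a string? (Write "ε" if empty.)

(q_0, ccaccacc, Z) ⊢ (q_0, caccacc, BZ) ⊢ (q_3, accacc, BBZ) ⊢ (q_4, ccacc, BBBZ) ⊢ (q_4, cacc, ABBBZ) ⊢ (q_1, acc, BBBZ) ⊢ (q_2, cc, BBZ) ⊢ (q_3, c, ABBZ) ⊢ (q_2, c, BBZ) ⊢ (q_3, ε, ABBZ) ⊢ (q_2, ε, BBZ)
All input consumed in state q_2 with stack BBZ.

BBZ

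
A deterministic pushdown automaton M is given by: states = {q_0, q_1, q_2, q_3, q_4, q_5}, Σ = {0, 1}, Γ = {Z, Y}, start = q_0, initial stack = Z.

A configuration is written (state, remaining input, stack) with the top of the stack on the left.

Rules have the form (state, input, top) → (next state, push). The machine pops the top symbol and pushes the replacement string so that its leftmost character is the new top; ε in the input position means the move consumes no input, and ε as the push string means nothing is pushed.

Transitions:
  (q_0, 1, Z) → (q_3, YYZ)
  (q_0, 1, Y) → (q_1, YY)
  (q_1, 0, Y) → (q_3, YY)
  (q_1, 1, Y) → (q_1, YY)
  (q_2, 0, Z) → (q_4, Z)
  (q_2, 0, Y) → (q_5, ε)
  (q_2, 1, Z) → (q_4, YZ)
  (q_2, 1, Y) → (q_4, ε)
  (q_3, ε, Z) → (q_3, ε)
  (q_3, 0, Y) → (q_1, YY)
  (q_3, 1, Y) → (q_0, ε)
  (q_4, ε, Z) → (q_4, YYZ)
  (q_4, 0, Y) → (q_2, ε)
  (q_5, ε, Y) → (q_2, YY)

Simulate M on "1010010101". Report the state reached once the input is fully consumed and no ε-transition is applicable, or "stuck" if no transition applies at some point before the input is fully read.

stuck

(q_0, 1010010101, Z)
  read 1, top Z: go to q_3, push YYZ → (q_3, 010010101, YYZ)
  read 0, top Y: go to q_1, push YY → (q_1, 10010101, YYYZ)
  read 1, top Y: go to q_1, push YY → (q_1, 0010101, YYYYZ)
  read 0, top Y: go to q_3, push YY → (q_3, 010101, YYYYYZ)
  read 0, top Y: go to q_1, push YY → (q_1, 10101, YYYYYYZ)
  read 1, top Y: go to q_1, push YY → (q_1, 0101, YYYYYYYZ)
  read 0, top Y: go to q_3, push YY → (q_3, 101, YYYYYYYYZ)
  read 1, top Y: go to q_0, push ε → (q_0, 01, YYYYYYYZ)
No transition for (q_0, 0, top Y); M blocks with input 01 remaining.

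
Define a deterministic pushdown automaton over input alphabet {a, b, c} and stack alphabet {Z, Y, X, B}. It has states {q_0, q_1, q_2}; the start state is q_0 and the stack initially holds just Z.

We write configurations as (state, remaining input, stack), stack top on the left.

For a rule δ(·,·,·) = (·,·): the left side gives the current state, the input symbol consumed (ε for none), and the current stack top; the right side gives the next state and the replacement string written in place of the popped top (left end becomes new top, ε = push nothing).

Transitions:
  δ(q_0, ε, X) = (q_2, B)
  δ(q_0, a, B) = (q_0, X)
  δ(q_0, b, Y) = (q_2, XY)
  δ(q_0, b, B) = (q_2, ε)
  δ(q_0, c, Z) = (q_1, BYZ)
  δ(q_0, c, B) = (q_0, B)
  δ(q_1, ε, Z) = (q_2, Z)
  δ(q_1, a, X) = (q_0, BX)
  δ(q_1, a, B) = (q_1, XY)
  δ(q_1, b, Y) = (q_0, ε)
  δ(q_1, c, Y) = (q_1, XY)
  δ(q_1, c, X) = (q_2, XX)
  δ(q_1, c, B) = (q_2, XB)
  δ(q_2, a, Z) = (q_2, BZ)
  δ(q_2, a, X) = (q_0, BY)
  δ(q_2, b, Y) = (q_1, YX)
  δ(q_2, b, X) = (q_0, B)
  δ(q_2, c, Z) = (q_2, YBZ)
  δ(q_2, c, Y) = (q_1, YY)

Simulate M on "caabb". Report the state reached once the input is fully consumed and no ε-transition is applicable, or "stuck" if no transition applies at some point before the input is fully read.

(q_0, caabb, Z) ⊢ (q_1, aabb, BYZ) ⊢ (q_1, abb, XYYZ) ⊢ (q_0, bb, BXYYZ) ⊢ (q_2, b, XYYZ) ⊢ (q_0, ε, BYYZ)
All input consumed; M is in state q_0.

q_0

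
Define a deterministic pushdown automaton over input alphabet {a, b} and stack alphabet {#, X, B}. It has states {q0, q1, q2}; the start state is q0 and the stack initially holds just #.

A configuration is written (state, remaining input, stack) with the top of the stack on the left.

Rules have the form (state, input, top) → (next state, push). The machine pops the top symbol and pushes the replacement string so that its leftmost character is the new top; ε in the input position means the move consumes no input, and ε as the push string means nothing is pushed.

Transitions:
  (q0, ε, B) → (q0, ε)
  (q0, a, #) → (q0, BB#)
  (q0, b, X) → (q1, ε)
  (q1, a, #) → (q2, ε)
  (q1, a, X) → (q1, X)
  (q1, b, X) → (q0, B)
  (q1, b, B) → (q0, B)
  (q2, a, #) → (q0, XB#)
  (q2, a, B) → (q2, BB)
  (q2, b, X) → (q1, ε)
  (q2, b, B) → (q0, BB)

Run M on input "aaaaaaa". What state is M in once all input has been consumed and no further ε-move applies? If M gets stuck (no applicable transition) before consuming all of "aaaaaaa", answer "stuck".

(q0, aaaaaaa, #) ⊢ (q0, aaaaaa, BB#) ⊢ (q0, aaaaaa, B#) ⊢ (q0, aaaaaa, #) ⊢ (q0, aaaaa, BB#) ⊢ (q0, aaaaa, B#) ⊢ (q0, aaaaa, #) ⊢ (q0, aaaa, BB#) ⊢ (q0, aaaa, B#) ⊢ (q0, aaaa, #) ⊢ (q0, aaa, BB#) ⊢ (q0, aaa, B#) ⊢ (q0, aaa, #) ⊢ (q0, aa, BB#) ⊢ (q0, aa, B#) ⊢ (q0, aa, #) ⊢ (q0, a, BB#) ⊢ (q0, a, B#) ⊢ (q0, a, #) ⊢ (q0, ε, BB#) ⊢ (q0, ε, B#) ⊢ (q0, ε, #)
All input consumed; M is in state q0.

q0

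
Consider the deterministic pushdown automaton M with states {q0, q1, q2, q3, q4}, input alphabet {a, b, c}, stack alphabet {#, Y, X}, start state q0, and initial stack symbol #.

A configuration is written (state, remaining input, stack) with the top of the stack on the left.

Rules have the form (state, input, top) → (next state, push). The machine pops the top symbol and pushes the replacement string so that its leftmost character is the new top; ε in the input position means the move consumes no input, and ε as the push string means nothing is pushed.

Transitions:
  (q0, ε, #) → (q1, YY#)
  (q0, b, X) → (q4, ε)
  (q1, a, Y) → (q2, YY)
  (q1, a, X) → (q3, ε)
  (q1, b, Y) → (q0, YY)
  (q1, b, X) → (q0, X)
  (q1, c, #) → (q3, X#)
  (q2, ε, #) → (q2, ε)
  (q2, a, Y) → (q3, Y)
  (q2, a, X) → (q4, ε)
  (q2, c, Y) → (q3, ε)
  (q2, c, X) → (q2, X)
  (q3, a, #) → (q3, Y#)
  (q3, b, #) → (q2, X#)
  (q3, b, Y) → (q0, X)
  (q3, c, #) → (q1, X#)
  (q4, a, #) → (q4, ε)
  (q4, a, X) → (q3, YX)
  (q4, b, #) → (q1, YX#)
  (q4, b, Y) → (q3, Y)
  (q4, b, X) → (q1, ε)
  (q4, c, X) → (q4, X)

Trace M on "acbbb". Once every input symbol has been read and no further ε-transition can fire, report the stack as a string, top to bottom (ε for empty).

Y#

(q0, acbbb, #)
  ε-move, top #: go to q1, push YY# → (q1, acbbb, YY#)
  read a, top Y: go to q2, push YY → (q2, cbbb, YYY#)
  read c, top Y: go to q3, push ε → (q3, bbb, YY#)
  read b, top Y: go to q0, push X → (q0, bb, XY#)
  read b, top X: go to q4, push ε → (q4, b, Y#)
  read b, top Y: go to q3, push Y → (q3, ε, Y#)
All input consumed in state q3 with stack Y#.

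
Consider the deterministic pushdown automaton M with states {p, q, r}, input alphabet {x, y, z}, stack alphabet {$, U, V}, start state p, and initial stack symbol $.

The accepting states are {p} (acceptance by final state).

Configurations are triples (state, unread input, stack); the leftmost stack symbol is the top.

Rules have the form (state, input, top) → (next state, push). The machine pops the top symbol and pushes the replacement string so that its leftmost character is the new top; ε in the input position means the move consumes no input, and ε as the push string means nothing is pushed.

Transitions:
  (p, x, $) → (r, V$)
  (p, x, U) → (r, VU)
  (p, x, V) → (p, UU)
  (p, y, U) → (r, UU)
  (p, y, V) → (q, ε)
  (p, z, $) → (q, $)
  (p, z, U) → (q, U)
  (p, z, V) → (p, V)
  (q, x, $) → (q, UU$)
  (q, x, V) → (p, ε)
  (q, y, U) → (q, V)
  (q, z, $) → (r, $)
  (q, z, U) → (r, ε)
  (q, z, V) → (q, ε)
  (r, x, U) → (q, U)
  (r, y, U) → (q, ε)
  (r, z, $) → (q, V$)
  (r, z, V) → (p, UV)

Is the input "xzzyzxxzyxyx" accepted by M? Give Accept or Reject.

(p, xzzyzxxzyxyx, $)
  read x, top $: go to r, push V$ → (r, zzyzxxzyxyx, V$)
  read z, top V: go to p, push UV → (p, zyzxxzyxyx, UV$)
  read z, top U: go to q, push U → (q, yzxxzyxyx, UV$)
  read y, top U: go to q, push V → (q, zxxzyxyx, VV$)
  read z, top V: go to q, push ε → (q, xxzyxyx, V$)
  read x, top V: go to p, push ε → (p, xzyxyx, $)
  read x, top $: go to r, push V$ → (r, zyxyx, V$)
  read z, top V: go to p, push UV → (p, yxyx, UV$)
  read y, top U: go to r, push UU → (r, xyx, UUV$)
  read x, top U: go to q, push U → (q, yx, UUV$)
  read y, top U: go to q, push V → (q, x, VUV$)
  read x, top V: go to p, push ε → (p, ε, UV$)
All input consumed; state p ∈ F.

Accept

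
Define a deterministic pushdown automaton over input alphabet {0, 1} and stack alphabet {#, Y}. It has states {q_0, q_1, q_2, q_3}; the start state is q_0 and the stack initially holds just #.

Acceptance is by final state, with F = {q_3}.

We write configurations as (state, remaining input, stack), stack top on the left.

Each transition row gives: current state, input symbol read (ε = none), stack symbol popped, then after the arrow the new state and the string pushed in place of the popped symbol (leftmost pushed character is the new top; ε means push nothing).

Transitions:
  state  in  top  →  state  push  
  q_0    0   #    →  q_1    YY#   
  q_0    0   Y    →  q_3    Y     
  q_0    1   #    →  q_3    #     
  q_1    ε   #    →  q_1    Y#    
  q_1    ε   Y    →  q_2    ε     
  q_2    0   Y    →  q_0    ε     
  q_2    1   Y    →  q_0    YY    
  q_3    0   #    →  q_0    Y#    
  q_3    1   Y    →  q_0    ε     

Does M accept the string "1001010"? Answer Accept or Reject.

Accept

(q_0, 1001010, #)
  read 1, top #: go to q_3, push # → (q_3, 001010, #)
  read 0, top #: go to q_0, push Y# → (q_0, 01010, Y#)
  read 0, top Y: go to q_3, push Y → (q_3, 1010, Y#)
  read 1, top Y: go to q_0, push ε → (q_0, 010, #)
  read 0, top #: go to q_1, push YY# → (q_1, 10, YY#)
  ε-move, top Y: go to q_2, push ε → (q_2, 10, Y#)
  read 1, top Y: go to q_0, push YY → (q_0, 0, YY#)
  read 0, top Y: go to q_3, push Y → (q_3, ε, YY#)
All input consumed; state q_3 ∈ F.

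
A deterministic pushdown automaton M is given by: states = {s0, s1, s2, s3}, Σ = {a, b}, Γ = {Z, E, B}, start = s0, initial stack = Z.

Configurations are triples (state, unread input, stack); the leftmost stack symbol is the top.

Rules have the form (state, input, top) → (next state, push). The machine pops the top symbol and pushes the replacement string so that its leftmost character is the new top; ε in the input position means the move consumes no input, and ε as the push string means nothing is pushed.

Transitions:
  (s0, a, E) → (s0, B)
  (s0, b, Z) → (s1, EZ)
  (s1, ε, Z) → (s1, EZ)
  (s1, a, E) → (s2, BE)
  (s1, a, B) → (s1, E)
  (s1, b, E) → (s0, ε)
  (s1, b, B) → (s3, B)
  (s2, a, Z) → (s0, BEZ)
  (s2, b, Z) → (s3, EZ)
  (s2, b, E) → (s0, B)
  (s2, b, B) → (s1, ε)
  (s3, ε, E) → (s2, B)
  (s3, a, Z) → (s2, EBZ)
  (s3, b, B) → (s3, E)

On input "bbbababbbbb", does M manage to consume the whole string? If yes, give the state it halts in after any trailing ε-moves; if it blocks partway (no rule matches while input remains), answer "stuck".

s1

(s0, bbbababbbbb, Z)
  read b, top Z: go to s1, push EZ → (s1, bbababbbbb, EZ)
  read b, top E: go to s0, push ε → (s0, bababbbbb, Z)
  read b, top Z: go to s1, push EZ → (s1, ababbbbb, EZ)
  read a, top E: go to s2, push BE → (s2, babbbbb, BEZ)
  read b, top B: go to s1, push ε → (s1, abbbbb, EZ)
  read a, top E: go to s2, push BE → (s2, bbbbb, BEZ)
  read b, top B: go to s1, push ε → (s1, bbbb, EZ)
  read b, top E: go to s0, push ε → (s0, bbb, Z)
  read b, top Z: go to s1, push EZ → (s1, bb, EZ)
  read b, top E: go to s0, push ε → (s0, b, Z)
  read b, top Z: go to s1, push EZ → (s1, ε, EZ)
All input consumed; M is in state s1.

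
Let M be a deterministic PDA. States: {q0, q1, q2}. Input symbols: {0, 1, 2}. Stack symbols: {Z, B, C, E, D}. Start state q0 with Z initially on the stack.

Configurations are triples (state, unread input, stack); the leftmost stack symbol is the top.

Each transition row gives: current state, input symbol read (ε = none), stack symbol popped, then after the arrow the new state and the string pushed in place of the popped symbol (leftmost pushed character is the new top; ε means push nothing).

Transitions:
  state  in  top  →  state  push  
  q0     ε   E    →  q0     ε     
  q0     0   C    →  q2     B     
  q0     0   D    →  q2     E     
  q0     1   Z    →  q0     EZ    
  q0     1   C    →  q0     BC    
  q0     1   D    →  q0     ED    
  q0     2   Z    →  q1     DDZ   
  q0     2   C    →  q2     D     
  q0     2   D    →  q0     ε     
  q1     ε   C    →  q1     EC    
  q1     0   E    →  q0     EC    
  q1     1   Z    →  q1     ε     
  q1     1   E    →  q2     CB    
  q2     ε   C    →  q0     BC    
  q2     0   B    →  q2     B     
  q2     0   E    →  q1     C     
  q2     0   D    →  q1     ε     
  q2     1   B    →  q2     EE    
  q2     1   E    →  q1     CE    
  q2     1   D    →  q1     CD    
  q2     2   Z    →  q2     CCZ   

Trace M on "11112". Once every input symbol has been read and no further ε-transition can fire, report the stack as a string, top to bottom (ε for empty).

(q0, 11112, Z)
  read 1, top Z: go to q0, push EZ → (q0, 1112, EZ)
  ε-move, top E: go to q0, push ε → (q0, 1112, Z)
  read 1, top Z: go to q0, push EZ → (q0, 112, EZ)
  ε-move, top E: go to q0, push ε → (q0, 112, Z)
  read 1, top Z: go to q0, push EZ → (q0, 12, EZ)
  ε-move, top E: go to q0, push ε → (q0, 12, Z)
  read 1, top Z: go to q0, push EZ → (q0, 2, EZ)
  ε-move, top E: go to q0, push ε → (q0, 2, Z)
  read 2, top Z: go to q1, push DDZ → (q1, ε, DDZ)
All input consumed in state q1 with stack DDZ.

DDZ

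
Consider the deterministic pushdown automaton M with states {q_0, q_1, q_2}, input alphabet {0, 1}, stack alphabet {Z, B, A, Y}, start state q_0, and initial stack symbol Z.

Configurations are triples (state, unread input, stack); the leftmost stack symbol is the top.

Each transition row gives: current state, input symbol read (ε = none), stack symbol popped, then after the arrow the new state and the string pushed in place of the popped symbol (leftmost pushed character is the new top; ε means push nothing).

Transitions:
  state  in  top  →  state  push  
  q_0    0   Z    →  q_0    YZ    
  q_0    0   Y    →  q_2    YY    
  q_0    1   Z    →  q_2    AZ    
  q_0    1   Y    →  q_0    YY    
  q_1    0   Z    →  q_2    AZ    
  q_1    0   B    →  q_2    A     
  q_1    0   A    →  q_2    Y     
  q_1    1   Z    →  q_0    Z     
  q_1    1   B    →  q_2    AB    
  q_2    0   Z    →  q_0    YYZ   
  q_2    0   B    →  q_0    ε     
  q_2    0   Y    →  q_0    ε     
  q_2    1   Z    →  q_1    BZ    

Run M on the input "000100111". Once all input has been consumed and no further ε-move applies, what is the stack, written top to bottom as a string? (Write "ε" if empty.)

(q_0, 000100111, Z)
  read 0, top Z: go to q_0, push YZ → (q_0, 00100111, YZ)
  read 0, top Y: go to q_2, push YY → (q_2, 0100111, YYZ)
  read 0, top Y: go to q_0, push ε → (q_0, 100111, YZ)
  read 1, top Y: go to q_0, push YY → (q_0, 00111, YYZ)
  read 0, top Y: go to q_2, push YY → (q_2, 0111, YYYZ)
  read 0, top Y: go to q_0, push ε → (q_0, 111, YYZ)
  read 1, top Y: go to q_0, push YY → (q_0, 11, YYYZ)
  read 1, top Y: go to q_0, push YY → (q_0, 1, YYYYZ)
  read 1, top Y: go to q_0, push YY → (q_0, ε, YYYYYZ)
All input consumed in state q_0 with stack YYYYYZ.

YYYYYZ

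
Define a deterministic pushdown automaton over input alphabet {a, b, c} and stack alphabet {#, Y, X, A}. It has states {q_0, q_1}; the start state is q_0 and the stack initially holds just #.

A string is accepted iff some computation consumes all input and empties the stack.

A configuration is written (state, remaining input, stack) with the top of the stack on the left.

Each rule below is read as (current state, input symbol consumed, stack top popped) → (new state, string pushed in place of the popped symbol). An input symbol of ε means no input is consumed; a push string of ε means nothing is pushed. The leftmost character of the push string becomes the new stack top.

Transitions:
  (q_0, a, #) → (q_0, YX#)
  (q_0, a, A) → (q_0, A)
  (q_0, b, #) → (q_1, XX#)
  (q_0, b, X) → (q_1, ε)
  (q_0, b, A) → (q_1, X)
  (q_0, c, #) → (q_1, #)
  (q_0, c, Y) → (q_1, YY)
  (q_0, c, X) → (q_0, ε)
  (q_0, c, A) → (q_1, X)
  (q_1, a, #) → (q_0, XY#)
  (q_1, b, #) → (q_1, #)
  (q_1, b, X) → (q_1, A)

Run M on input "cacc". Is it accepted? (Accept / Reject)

Reject

(q_0, cacc, #)
  read c, top #: go to q_1, push # → (q_1, acc, #)
  read a, top #: go to q_0, push XY# → (q_0, cc, XY#)
  read c, top X: go to q_0, push ε → (q_0, c, Y#)
  read c, top Y: go to q_1, push YY → (q_1, ε, YY#)
All input consumed; stack is YY#, not empty, and no further ε-move applies.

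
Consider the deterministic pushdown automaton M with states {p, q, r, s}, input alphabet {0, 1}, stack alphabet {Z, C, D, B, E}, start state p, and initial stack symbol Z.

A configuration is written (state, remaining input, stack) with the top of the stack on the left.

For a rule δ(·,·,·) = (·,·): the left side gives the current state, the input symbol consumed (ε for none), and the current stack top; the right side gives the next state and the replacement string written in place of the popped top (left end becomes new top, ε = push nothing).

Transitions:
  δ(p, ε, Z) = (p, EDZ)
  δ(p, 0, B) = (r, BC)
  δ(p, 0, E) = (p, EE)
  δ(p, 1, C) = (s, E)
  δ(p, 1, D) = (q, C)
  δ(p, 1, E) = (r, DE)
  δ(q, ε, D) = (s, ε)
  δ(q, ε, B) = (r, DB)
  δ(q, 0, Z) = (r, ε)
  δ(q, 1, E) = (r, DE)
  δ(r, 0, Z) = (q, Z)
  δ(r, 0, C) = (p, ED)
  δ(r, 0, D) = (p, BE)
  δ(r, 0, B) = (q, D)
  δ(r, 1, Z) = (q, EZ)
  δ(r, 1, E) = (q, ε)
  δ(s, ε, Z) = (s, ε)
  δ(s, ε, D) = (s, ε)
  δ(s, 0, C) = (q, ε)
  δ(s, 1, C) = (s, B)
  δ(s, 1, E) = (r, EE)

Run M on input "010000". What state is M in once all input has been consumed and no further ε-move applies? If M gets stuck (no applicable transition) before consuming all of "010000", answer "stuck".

q

(p, 010000, Z)
  ε-move, top Z: go to p, push EDZ → (p, 010000, EDZ)
  read 0, top E: go to p, push EE → (p, 10000, EEDZ)
  read 1, top E: go to r, push DE → (r, 0000, DEEDZ)
  read 0, top D: go to p, push BE → (p, 000, BEEEDZ)
  read 0, top B: go to r, push BC → (r, 00, BCEEEDZ)
  read 0, top B: go to q, push D → (q, 0, DCEEEDZ)
  ε-move, top D: go to s, push ε → (s, 0, CEEEDZ)
  read 0, top C: go to q, push ε → (q, ε, EEEDZ)
All input consumed; M is in state q.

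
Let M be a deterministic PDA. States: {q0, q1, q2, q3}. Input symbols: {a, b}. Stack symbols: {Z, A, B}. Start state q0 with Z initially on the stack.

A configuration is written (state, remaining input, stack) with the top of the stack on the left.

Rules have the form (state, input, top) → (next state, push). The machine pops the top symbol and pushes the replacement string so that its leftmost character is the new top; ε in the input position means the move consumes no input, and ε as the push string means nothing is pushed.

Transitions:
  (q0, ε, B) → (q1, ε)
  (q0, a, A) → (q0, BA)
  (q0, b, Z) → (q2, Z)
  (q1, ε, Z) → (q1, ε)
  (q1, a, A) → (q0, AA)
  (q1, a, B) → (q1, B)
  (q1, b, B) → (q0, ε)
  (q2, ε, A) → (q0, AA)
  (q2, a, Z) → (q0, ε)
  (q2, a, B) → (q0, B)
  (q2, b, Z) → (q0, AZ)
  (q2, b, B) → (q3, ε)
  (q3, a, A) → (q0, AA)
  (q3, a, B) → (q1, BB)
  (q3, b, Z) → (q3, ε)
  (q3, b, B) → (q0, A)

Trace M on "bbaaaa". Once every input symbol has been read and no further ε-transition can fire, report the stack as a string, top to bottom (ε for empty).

(q0, bbaaaa, Z)
  read b, top Z: go to q2, push Z → (q2, baaaa, Z)
  read b, top Z: go to q0, push AZ → (q0, aaaa, AZ)
  read a, top A: go to q0, push BA → (q0, aaa, BAZ)
  ε-move, top B: go to q1, push ε → (q1, aaa, AZ)
  read a, top A: go to q0, push AA → (q0, aa, AAZ)
  read a, top A: go to q0, push BA → (q0, a, BAAZ)
  ε-move, top B: go to q1, push ε → (q1, a, AAZ)
  read a, top A: go to q0, push AA → (q0, ε, AAAZ)
All input consumed in state q0 with stack AAAZ.

AAAZ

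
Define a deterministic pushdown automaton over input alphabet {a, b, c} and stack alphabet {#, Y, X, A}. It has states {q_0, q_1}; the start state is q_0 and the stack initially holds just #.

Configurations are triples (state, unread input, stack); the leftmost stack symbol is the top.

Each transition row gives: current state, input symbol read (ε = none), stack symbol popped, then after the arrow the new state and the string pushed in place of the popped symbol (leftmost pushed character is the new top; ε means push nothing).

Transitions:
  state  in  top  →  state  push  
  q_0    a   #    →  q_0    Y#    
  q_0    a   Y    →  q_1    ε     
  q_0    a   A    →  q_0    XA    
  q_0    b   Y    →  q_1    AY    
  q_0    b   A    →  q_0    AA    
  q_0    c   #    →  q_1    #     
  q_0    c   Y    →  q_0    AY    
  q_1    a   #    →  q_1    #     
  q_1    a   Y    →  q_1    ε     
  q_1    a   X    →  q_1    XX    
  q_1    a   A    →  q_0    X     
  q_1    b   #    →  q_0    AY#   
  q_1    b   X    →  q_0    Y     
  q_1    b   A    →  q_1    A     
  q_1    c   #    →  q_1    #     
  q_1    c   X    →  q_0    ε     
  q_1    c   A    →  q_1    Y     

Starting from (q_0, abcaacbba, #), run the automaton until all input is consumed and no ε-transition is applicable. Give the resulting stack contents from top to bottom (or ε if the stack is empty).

XAAY#

(q_0, abcaacbba, #)
  read a, top #: go to q_0, push Y# → (q_0, bcaacbba, Y#)
  read b, top Y: go to q_1, push AY → (q_1, caacbba, AY#)
  read c, top A: go to q_1, push Y → (q_1, aacbba, YY#)
  read a, top Y: go to q_1, push ε → (q_1, acbba, Y#)
  read a, top Y: go to q_1, push ε → (q_1, cbba, #)
  read c, top #: go to q_1, push # → (q_1, bba, #)
  read b, top #: go to q_0, push AY# → (q_0, ba, AY#)
  read b, top A: go to q_0, push AA → (q_0, a, AAY#)
  read a, top A: go to q_0, push XA → (q_0, ε, XAAY#)
All input consumed in state q_0 with stack XAAY#.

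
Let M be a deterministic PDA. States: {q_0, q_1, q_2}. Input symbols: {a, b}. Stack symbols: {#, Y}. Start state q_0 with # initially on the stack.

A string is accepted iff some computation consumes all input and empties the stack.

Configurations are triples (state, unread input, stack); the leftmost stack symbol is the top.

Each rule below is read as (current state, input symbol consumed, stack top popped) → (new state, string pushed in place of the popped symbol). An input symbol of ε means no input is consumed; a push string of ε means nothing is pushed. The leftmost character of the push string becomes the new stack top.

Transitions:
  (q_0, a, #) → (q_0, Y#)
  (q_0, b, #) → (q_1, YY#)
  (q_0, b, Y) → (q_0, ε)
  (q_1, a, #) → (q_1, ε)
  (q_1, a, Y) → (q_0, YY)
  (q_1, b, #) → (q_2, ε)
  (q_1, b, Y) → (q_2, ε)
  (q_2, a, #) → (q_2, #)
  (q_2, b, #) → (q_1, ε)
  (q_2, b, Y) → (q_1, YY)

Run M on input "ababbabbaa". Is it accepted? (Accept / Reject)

(q_0, ababbabbaa, #)
  read a, top #: go to q_0, push Y# → (q_0, babbabbaa, Y#)
  read b, top Y: go to q_0, push ε → (q_0, abbabbaa, #)
  read a, top #: go to q_0, push Y# → (q_0, bbabbaa, Y#)
  read b, top Y: go to q_0, push ε → (q_0, babbaa, #)
  read b, top #: go to q_1, push YY# → (q_1, abbaa, YY#)
  read a, top Y: go to q_0, push YY → (q_0, bbaa, YYY#)
  read b, top Y: go to q_0, push ε → (q_0, baa, YY#)
  read b, top Y: go to q_0, push ε → (q_0, aa, Y#)
No transition applies at (q_0, aa, Y#); input not fully consumed.

Reject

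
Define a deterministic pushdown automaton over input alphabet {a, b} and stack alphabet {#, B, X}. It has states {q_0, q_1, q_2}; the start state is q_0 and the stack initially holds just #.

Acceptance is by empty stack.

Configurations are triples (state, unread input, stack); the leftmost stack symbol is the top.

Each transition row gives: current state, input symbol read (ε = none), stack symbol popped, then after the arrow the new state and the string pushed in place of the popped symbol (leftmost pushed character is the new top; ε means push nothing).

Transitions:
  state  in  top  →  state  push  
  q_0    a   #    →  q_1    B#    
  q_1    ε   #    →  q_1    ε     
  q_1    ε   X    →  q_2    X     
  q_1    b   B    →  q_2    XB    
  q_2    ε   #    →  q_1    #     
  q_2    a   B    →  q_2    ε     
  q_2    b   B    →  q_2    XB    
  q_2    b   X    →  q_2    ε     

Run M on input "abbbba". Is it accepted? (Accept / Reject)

(q_0, abbbba, #) ⊢ (q_1, bbbba, B#) ⊢ (q_2, bbba, XB#) ⊢ (q_2, bba, B#) ⊢ (q_2, ba, XB#) ⊢ (q_2, a, B#) ⊢ (q_2, ε, #) ⊢ (q_1, ε, #) ⊢ (q_1, ε, ε)
All input consumed and the stack is empty.

Accept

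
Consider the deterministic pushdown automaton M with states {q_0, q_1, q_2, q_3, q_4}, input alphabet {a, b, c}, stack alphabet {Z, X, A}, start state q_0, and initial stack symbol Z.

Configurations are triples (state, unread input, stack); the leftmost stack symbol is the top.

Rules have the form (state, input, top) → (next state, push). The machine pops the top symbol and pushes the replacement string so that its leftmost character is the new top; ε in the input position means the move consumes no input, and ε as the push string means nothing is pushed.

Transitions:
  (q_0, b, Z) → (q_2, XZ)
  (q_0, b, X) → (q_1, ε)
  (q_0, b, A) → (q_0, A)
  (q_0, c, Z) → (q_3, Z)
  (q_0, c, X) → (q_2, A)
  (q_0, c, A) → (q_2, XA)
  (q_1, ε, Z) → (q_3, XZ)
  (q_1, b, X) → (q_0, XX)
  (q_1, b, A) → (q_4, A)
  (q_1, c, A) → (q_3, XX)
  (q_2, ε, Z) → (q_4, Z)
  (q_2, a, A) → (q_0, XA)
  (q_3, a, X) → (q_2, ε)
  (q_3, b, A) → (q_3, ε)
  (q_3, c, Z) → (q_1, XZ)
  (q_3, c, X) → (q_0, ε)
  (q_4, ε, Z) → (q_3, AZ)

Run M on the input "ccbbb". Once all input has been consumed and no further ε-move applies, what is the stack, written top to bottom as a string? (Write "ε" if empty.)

(q_0, ccbbb, Z)
  read c, top Z: go to q_3, push Z → (q_3, cbbb, Z)
  read c, top Z: go to q_1, push XZ → (q_1, bbb, XZ)
  read b, top X: go to q_0, push XX → (q_0, bb, XXZ)
  read b, top X: go to q_1, push ε → (q_1, b, XZ)
  read b, top X: go to q_0, push XX → (q_0, ε, XXZ)
All input consumed in state q_0 with stack XXZ.

XXZ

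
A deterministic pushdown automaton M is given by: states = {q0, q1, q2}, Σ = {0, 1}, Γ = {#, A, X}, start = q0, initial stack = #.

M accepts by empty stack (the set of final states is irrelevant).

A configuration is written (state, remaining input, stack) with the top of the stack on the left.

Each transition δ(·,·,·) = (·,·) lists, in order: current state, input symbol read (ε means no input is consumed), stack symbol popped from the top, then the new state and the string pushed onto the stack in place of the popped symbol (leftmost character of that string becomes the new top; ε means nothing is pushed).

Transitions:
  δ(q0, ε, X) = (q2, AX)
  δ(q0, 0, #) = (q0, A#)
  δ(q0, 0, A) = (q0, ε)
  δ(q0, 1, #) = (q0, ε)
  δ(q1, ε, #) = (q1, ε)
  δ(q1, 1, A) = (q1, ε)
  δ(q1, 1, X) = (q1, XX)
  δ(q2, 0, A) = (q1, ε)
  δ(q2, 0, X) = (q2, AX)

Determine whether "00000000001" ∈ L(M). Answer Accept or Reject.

Accept

(q0, 00000000001, #)
  read 0, top #: go to q0, push A# → (q0, 0000000001, A#)
  read 0, top A: go to q0, push ε → (q0, 000000001, #)
  read 0, top #: go to q0, push A# → (q0, 00000001, A#)
  read 0, top A: go to q0, push ε → (q0, 0000001, #)
  read 0, top #: go to q0, push A# → (q0, 000001, A#)
  read 0, top A: go to q0, push ε → (q0, 00001, #)
  read 0, top #: go to q0, push A# → (q0, 0001, A#)
  read 0, top A: go to q0, push ε → (q0, 001, #)
  read 0, top #: go to q0, push A# → (q0, 01, A#)
  read 0, top A: go to q0, push ε → (q0, 1, #)
  read 1, top #: go to q0, push ε → (q0, ε, ε)
All input consumed and the stack is empty.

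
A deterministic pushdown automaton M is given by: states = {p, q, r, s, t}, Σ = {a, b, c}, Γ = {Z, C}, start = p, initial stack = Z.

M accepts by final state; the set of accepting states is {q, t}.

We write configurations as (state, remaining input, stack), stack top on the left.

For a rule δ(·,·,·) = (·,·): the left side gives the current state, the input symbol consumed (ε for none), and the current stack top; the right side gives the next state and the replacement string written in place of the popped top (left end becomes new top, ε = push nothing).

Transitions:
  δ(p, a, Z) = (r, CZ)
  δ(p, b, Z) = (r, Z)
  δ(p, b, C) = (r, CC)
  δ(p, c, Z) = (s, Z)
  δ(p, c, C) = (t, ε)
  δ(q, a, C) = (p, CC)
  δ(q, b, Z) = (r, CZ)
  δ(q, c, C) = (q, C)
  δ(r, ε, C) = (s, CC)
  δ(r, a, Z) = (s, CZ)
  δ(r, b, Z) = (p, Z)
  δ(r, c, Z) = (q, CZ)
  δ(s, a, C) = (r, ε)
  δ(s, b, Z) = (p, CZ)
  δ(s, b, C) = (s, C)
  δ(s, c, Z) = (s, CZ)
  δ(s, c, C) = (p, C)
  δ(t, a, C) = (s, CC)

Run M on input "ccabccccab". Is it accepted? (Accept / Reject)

Reject

(p, ccabccccab, Z)
  read c, top Z: go to s, push Z → (s, cabccccab, Z)
  read c, top Z: go to s, push CZ → (s, abccccab, CZ)
  read a, top C: go to r, push ε → (r, bccccab, Z)
  read b, top Z: go to p, push Z → (p, ccccab, Z)
  read c, top Z: go to s, push Z → (s, cccab, Z)
  read c, top Z: go to s, push CZ → (s, ccab, CZ)
  read c, top C: go to p, push C → (p, cab, CZ)
  read c, top C: go to t, push ε → (t, ab, Z)
No transition applies at (t, ab, Z); input not fully consumed.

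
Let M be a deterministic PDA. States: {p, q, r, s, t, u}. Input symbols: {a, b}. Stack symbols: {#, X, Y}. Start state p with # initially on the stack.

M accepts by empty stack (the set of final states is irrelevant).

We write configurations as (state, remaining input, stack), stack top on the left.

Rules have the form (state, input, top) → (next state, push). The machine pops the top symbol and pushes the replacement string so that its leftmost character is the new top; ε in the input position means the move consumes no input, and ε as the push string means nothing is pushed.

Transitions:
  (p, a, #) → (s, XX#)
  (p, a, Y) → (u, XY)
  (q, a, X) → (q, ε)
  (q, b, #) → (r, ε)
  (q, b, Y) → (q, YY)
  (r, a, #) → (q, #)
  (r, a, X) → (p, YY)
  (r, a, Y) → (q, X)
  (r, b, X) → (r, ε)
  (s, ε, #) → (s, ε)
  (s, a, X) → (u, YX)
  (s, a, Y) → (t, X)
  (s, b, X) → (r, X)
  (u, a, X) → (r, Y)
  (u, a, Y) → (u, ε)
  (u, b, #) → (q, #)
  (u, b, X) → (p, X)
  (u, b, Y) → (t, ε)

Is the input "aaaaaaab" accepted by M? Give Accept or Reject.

(p, aaaaaaab, #)
  read a, top #: go to s, push XX# → (s, aaaaaab, XX#)
  read a, top X: go to u, push YX → (u, aaaaab, YXX#)
  read a, top Y: go to u, push ε → (u, aaaab, XX#)
  read a, top X: go to r, push Y → (r, aaab, YX#)
  read a, top Y: go to q, push X → (q, aab, XX#)
  read a, top X: go to q, push ε → (q, ab, X#)
  read a, top X: go to q, push ε → (q, b, #)
  read b, top #: go to r, push ε → (r, ε, ε)
All input consumed and the stack is empty.

Accept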